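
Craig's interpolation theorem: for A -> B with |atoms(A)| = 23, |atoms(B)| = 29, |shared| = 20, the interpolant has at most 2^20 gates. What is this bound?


Shared atoms = 20
Craig interpolant size bound = 2^20
= 1048576

1048576


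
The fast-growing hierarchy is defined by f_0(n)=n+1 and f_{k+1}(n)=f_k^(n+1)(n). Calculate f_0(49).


f_0(49) = 49 + 1 = 50

50


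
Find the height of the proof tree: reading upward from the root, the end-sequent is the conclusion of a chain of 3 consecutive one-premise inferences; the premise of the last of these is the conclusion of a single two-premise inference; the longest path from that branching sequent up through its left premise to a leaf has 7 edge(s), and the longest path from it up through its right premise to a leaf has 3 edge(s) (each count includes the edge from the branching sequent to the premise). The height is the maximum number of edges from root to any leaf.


Longest path through the left premise: 7 edges (measured from the branching sequent)
Longest path through the right premise: 3 edges
Height of the subtree rooted at the branching sequent: max(7, 3) = 7
The branching sequent sits 3 edges above the root (the chain of one-premise inferences), so height = 7 + 3 = 10

10


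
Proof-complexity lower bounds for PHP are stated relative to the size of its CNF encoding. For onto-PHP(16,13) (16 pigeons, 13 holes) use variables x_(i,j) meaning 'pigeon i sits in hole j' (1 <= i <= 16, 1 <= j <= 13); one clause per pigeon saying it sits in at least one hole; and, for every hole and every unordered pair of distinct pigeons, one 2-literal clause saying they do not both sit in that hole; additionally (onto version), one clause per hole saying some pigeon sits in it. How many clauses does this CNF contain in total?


onto-PHP(16,13): 16 pigeons, 13 holes, 16*13 = 208 variables.
- pigeon clauses: one per pigeon -> 16 clauses
- hole clauses: 13 holes * C(16,2) = 13 * 120 -> 1560 clauses
- onto clauses: one per hole -> 13 clauses
Total clauses = 16 + 1560 + 13 = 1589

1589


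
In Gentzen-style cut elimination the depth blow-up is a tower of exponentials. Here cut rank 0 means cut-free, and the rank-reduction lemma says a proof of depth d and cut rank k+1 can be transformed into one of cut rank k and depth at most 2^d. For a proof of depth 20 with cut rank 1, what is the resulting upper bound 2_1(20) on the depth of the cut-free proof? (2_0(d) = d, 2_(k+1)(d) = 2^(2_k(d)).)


Each rank reduction sends depth d to at most 2^d; cut rank r needs r reductions.
2_0(20) = 20
2_1(20) = 2^20 = 1048576
Cut-free depth bound = 1048576

1048576


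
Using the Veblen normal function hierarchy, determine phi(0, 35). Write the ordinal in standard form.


phi(0, 35):
phi(0, beta) = omega^beta by definition.
phi(0, 35) = omega^35

omega^35


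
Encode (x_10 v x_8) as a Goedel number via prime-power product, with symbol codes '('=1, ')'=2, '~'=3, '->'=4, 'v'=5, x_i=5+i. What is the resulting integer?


Formula: (x_10 v x_8)
Symbol codes: [1, 15, 5, 13, 2]
Primes: [2, 3, 5, 7, 11]
p_1^1 = 2^1 = 2
p_2^15 = 3^15 = 14348907
p_3^5 = 5^5 = 3125
p_4^13 = 7^13 = 96889010407
p_5^2 = 11^2 = 121
Product = 1051377620986881831431250

1051377620986881831431250


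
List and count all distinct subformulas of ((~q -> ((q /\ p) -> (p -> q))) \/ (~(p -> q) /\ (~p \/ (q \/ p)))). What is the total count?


Formula: ((~q -> ((q /\ p) -> (p -> q))) \/ (~(p -> q) /\ (~p \/ (q \/ p))))
Subformulas found:
  1. q
  2. p
  3. ~p
  4. ~q
  5. (q /\ p)
  6. (q \/ p)
  7. (p -> q)
  8. ~(p -> q)
  9. (~p \/ (q \/ p))
  10. ((q /\ p) -> (p -> q))
  11. (~q -> ((q /\ p) -> (p -> q)))
  12. (~(p -> q) /\ (~p \/ (q \/ p)))
  13. ((~q -> ((q /\ p) -> (p -> q))) \/ (~(p -> q) /\ (~p \/ (q \/ p))))
Total distinct subformulas = 13

13


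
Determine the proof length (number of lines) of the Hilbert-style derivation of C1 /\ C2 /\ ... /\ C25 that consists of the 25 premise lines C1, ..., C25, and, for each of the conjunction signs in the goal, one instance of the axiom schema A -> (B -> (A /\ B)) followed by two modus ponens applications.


Conjoining 25 premises:
- 25 premise lines
- the goal has 24 conjunction signs; each costs 1 axiom instance + 2 MP = 3 lines: 3 * 24 = 72
Total = 25 + 72 = 97 lines.

97


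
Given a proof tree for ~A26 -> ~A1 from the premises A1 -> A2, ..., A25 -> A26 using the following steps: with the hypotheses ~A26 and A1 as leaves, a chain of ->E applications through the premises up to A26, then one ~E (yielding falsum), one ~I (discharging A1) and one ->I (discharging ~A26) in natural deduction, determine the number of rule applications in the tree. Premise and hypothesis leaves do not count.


From hypothesis A1, 25 ->E steps along the 25 premises yield A26.
~E with hypothesis ~A26 gives falsum (1 node); ~I discharging A1 gives ~A1 (1 node); ->I discharging ~A26 gives the goal (1 node).
Total = 25 + 3 = 28 inference nodes.

28


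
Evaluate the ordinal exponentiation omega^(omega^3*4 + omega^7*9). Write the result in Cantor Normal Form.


omega^(omega^3*4 + omega^7*9):
In ordinal addition a term is absorbed by a following term of strictly larger exponent: 3 < 7, so omega^3*4 + omega^7*9 = omega^7*9.
omega raised to a CNF ordinal is a single CNF term: Result = omega^(omega^7*9)

omega^(omega^7*9)


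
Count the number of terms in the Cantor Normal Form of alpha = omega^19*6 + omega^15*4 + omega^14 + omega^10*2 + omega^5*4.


CNF: omega^19*6 + omega^15*4 + omega^14 + omega^10*2 + omega^5*4
Count the summands separated by '+':
  term 1: omega^19*6
  term 2: omega^15*4
  term 3: omega^14
  term 4: omega^10*2
  term 5: omega^5*4
Total terms = 5

5


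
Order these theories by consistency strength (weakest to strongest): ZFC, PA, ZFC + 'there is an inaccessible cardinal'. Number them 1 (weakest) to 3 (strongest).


Ordering by consistency strength:
1. PA
2. ZFC
3. ZFC + 'there is an inaccessible cardinal'


ZFC=2, PA=1, ZFC + 'there is an inaccessible cardinal'=3


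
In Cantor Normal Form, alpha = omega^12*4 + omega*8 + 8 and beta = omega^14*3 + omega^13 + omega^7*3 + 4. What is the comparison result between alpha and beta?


Compare term by term from highest exponent:
alpha = omega^12*4 + omega*8 + 8
beta = omega^14*3 + omega^13 + omega^7*3 + 4
Term 1: alpha has omega^12*4, beta has omega^14*3
Term 2: alpha has omega^1*8, beta has omega^13*1
Term 3: alpha has omega^0*8, beta has omega^7*3
Term 4: alpha has omega^0*0, beta has omega^0*4
Result: alpha < beta

alpha < beta


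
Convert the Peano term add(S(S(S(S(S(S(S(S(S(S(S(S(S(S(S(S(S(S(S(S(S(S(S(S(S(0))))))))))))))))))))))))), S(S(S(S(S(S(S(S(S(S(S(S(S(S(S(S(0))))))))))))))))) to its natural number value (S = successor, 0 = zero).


add(S^25(0), S^16(0)):
S^25(0) = 25
S^16(0) = 16
25 + 16 = 41

41


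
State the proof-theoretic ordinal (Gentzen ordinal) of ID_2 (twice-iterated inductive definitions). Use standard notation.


The proof-theoretic ordinal of ID_2 (twice-iterated inductive definitions) is a standard result in ordinal analysis.
This ordinal is the supremum of order types of primitive recursive well-orderings
that the theory can prove to be well-ordered.
For ID_2 (twice-iterated inductive definitions), the proof-theoretic ordinal is psi_0(epsilon_{Omega_2+1}).

psi_0(epsilon_{Omega_2+1})


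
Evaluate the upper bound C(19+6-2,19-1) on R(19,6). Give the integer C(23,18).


R(19,6) <= C(19+6-2, 19-1) = C(23, 18)
C(23, 18) = 23! / (18! * 5!)
= 33649

33649


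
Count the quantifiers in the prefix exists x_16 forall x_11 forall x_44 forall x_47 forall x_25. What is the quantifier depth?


Quantifier prefix has 5 quantifier symbols.
Quantifier depth = 5

5


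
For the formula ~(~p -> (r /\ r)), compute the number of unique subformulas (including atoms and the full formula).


Formula: ~(~p -> (r /\ r))
Subformulas found:
  1. r
  2. p
  3. ~p
  4. (r /\ r)
  5. (~p -> (r /\ r))
  6. ~(~p -> (r /\ r))
Total distinct subformulas = 6

6


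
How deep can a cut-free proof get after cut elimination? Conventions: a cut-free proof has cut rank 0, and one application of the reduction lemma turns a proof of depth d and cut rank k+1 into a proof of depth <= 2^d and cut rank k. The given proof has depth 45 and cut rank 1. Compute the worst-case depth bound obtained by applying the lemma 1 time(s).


Each rank reduction sends depth d to at most 2^d; cut rank r needs r reductions.
2_0(45) = 45
2_1(45) = 2^45 = 35184372088832
Cut-free depth bound = 35184372088832

35184372088832


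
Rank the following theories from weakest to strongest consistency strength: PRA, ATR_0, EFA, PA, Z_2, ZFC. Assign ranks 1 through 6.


Ordering by consistency strength:
1. EFA
2. PRA
3. PA
4. ATR_0
5. Z_2
6. ZFC


PRA=2, ATR_0=4, EFA=1, PA=3, Z_2=5, ZFC=6


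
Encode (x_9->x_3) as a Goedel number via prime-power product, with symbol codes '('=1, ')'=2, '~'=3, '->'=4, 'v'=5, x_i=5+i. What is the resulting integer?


Formula: (x_9->x_3)
Symbol codes: [1, 14, 4, 8, 2]
Primes: [2, 3, 5, 7, 11]
p_1^1 = 2^1 = 2
p_2^14 = 3^14 = 4782969
p_3^4 = 5^4 = 625
p_4^8 = 7^8 = 5764801
p_5^2 = 11^2 = 121
Product = 4170395751718061250

4170395751718061250


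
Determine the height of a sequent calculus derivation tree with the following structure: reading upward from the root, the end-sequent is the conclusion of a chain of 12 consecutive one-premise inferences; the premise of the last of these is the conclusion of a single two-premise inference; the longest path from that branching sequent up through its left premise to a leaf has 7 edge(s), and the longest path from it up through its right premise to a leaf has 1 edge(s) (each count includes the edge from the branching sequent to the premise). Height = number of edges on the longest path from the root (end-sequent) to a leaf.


Longest path through the left premise: 7 edges (measured from the branching sequent)
Longest path through the right premise: 1 edges
Height of the subtree rooted at the branching sequent: max(7, 1) = 7
The branching sequent sits 12 edges above the root (the chain of one-premise inferences), so height = 7 + 12 = 19

19


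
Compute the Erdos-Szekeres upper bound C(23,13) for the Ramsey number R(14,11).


R(14,11) <= C(14+11-2, 14-1) = C(23, 13)
C(23, 13) = 23! / (13! * 10!)
= 1144066

1144066


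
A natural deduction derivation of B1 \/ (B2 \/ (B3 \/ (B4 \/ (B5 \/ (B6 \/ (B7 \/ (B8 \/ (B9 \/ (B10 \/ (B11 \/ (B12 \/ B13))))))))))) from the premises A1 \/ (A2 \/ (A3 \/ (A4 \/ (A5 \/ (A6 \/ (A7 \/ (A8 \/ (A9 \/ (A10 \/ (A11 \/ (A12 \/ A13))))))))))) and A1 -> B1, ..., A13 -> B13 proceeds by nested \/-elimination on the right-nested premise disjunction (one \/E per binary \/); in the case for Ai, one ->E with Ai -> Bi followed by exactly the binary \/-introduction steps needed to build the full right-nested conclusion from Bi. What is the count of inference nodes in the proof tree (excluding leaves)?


Constructive dilemma with 13 branches, all disjunctions right-nested:
- \/E: the premise has 12 binary \/, each eliminated once: 12 nodes.
- ->E: one per case (Ai with Ai -> Bi gives Bi): 13 nodes.
- \/I: in case i < n, Bi needs 1 step to form Bi \/ (B(i+1) \/ ...) and then i-1 steps to prepend B(i-1), ..., B1, i.e. i steps; in case i = n, B13 needs 12 prepend steps.
  \/I total = (1 + 2 + ... + 12) + 12 = 78 + 12 = 90 nodes.
Total = 12 + 13 + 90 = 115

115


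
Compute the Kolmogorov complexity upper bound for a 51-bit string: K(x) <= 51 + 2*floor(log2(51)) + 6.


floor(log2(51)) = 5
2 * 5 = 10
K(x) <= 51 + 10 + 6 = 67

67


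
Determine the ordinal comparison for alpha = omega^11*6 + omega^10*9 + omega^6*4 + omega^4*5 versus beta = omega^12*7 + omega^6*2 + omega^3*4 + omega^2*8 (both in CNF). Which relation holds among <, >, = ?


Compare term by term from highest exponent:
alpha = omega^11*6 + omega^10*9 + omega^6*4 + omega^4*5
beta = omega^12*7 + omega^6*2 + omega^3*4 + omega^2*8
Term 1: alpha has omega^11*6, beta has omega^12*7
Term 2: alpha has omega^10*9, beta has omega^6*2
Term 3: alpha has omega^6*4, beta has omega^3*4
Term 4: alpha has omega^4*5, beta has omega^2*8
Result: alpha < beta

alpha < beta


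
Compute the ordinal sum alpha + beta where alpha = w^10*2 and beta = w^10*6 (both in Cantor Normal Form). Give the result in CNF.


Ordinal addition w^10*2 + w^10*6:
Both terms have the same exponent 10.
w^e*c + w^e*d = w^e*(c+d).
Result = w^10*(2+6) = w^10*8

w^10*8


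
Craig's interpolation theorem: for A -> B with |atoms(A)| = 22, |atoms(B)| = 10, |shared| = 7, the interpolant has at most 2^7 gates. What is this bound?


Shared atoms = 7
Craig interpolant size bound = 2^7
= 128

128


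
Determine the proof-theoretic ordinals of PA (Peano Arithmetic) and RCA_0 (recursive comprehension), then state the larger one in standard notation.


Proof-theoretic ordinal of PA (Peano Arithmetic): epsilon_0
Proof-theoretic ordinal of RCA_0 (recursive comprehension): omega^omega
Comparing: omega^omega < epsilon_0.
The larger ordinal is epsilon_0 (from PA (Peano Arithmetic)).

epsilon_0


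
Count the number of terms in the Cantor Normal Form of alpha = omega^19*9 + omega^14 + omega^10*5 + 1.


CNF: omega^19*9 + omega^14 + omega^10*5 + 1
Count the summands separated by '+':
  term 1: omega^19*9
  term 2: omega^14
  term 3: omega^10*5
  term 4: 1
Total terms = 4

4


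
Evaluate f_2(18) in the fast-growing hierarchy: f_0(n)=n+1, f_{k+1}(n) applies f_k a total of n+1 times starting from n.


f_2(18) = f_1^19(18)
f_1(m) = 2m + 1.
Iterating: f_1^k(n) = 2^k*(n+1) - 1.
f_2(18) = 2^19*(18+1) - 1 = 524288*19 - 1 = 9961471

9961471


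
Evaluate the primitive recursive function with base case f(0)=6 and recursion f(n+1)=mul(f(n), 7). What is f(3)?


f(0) = 6
f(1) = mul(f(0), 7) = mul(6, 7) = 42
f(2) = mul(f(1), 7) = mul(42, 7) = 294
f(3) = mul(f(2), 7) = mul(294, 7) = 2058


2058


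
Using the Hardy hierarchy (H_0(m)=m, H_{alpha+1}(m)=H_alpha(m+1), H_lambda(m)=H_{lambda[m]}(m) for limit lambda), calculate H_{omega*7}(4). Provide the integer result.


H_{omega*7}(4):
For the Hardy hierarchy, H_{omega*k}(n) = 2^k * n.
2^7 = 128.
128 * 4 = 512

512


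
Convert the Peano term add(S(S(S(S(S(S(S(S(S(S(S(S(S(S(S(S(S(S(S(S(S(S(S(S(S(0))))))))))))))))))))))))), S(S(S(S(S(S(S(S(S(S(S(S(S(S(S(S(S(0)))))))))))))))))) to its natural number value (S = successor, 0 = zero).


add(S^25(0), S^17(0)):
S^25(0) = 25
S^17(0) = 17
25 + 17 = 42

42


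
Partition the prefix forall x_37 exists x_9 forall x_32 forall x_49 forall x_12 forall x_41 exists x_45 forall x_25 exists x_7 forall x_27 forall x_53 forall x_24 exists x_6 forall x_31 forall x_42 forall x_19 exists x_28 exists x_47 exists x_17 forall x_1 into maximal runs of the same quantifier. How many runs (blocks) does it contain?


Alternations = 10.
Blocks = alternations + 1 = 11

11


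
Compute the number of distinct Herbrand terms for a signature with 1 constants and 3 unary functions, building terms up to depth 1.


Herbrand terms by depth:
Depth 0: 1 constants
Depth 1: 3 new terms (running total: 4)
Total distinct ground terms = 4

4


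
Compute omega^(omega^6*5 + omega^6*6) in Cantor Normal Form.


omega^(omega^6*5 + omega^6*6):
Both terms of the exponent have the same exponent 6, so they merge: omega^6*5 + omega^6*6 = omega^6*(5+6) = omega^6*11.
omega raised to a CNF ordinal is a single CNF term: Result = omega^(omega^6*11)

omega^(omega^6*11)


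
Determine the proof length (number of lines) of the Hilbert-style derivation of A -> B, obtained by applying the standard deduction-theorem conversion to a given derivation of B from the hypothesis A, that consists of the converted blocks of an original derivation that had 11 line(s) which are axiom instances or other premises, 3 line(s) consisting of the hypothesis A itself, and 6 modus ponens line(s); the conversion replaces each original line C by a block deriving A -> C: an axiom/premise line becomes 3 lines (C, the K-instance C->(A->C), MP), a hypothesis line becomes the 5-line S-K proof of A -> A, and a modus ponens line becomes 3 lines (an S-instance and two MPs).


Deduction-theorem conversion, block by block:
- 11 axiom/premise lines -> 3 lines each = 33
- 3 hypothesis lines -> 5 lines each (identity proof A->A) = 15
- 6 MP lines -> 3 lines each (S-instance, MP, MP) = 18
Total = 33 + 15 + 18 = 66 lines.

66


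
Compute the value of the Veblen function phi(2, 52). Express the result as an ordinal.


phi(2, 52):
phi(2, beta) = zeta_beta (the beta-th zeta number, fixed point of epsilon).
phi(2, 52) = zeta_52

zeta_52


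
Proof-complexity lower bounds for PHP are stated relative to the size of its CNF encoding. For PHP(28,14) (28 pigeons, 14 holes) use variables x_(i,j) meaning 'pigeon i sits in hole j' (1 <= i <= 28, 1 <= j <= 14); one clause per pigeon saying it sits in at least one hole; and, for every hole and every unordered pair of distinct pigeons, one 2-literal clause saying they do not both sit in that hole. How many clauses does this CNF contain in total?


PHP(28,14): 28 pigeons, 14 holes, 28*14 = 392 variables.
- pigeon clauses: one per pigeon -> 28 clauses
- hole clauses: 14 holes * C(28,2) = 14 * 378 -> 5292 clauses
Total clauses = 28 + 5292 = 5320

5320


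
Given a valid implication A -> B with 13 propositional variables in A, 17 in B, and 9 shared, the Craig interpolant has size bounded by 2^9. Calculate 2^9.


Shared atoms = 9
Craig interpolant size bound = 2^9
= 512

512


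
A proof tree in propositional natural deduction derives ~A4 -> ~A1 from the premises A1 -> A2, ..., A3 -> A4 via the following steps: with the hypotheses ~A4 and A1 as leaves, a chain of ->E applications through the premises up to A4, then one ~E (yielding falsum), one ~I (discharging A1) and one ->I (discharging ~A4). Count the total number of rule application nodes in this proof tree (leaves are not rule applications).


From hypothesis A1, 3 ->E steps along the 3 premises yield A4.
~E with hypothesis ~A4 gives falsum (1 node); ~I discharging A1 gives ~A1 (1 node); ->I discharging ~A4 gives the goal (1 node).
Total = 3 + 3 = 6 inference nodes.

6


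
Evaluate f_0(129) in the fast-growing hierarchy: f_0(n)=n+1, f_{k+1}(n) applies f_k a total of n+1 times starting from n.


f_0(129) = 129 + 1 = 130

130


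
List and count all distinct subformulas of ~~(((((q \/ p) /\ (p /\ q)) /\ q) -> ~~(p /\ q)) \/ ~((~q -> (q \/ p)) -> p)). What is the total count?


Formula: ~~(((((q \/ p) /\ (p /\ q)) /\ q) -> ~~(p /\ q)) \/ ~((~q -> (q \/ p)) -> p))
Subformulas found:
  1. q
  2. p
  3. ~q
  4. (q \/ p)
  5. (p /\ q)
  6. ~(p /\ q)
  7. ~~(p /\ q)
  8. (~q -> (q \/ p))
  9. ((q \/ p) /\ (p /\ q))
  10. ((~q -> (q \/ p)) -> p)
  11. ~((~q -> (q \/ p)) -> p)
  12. (((q \/ p) /\ (p /\ q)) /\ q)
  13. ((((q \/ p) /\ (p /\ q)) /\ q) -> ~~(p /\ q))
  14. (((((q \/ p) /\ (p /\ q)) /\ q) -> ~~(p /\ q)) \/ ~((~q -> (q \/ p)) -> p))
  15. ~(((((q \/ p) /\ (p /\ q)) /\ q) -> ~~(p /\ q)) \/ ~((~q -> (q \/ p)) -> p))
  16. ~~(((((q \/ p) /\ (p /\ q)) /\ q) -> ~~(p /\ q)) \/ ~((~q -> (q \/ p)) -> p))
Total distinct subformulas = 16

16


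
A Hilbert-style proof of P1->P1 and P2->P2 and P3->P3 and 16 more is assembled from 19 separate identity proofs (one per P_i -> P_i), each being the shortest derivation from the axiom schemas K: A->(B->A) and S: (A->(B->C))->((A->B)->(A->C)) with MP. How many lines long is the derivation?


The shortest proof of A->A from K and S in the Hilbert calculus has exactly 5 lines:
(1) K instance A->((A->A)->A), (2) S instance, (3) MP on 1,2, (4) K instance A->(A->A), (5) MP on 3,4.
For 19 independent identities: 19 * 5 = 95 lines total.

95


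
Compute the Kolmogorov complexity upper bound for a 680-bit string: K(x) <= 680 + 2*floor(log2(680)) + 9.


floor(log2(680)) = 9
2 * 9 = 18
K(x) <= 680 + 18 + 9 = 707

707


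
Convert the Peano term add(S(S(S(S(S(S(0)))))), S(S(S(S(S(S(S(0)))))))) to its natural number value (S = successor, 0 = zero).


add(S^6(0), S^7(0)):
S^6(0) = 6
S^7(0) = 7
6 + 7 = 13

13


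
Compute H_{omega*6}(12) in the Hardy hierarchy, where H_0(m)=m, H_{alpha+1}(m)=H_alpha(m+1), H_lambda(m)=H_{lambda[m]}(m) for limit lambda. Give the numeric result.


H_{omega*6}(12):
For the Hardy hierarchy, H_{omega*k}(n) = 2^k * n.
2^6 = 64.
64 * 12 = 768

768


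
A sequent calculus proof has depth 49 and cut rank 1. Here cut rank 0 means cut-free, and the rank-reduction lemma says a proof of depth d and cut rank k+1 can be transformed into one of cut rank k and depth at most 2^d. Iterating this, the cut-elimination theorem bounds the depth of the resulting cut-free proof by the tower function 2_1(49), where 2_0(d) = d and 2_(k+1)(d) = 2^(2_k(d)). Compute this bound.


Each rank reduction sends depth d to at most 2^d; cut rank r needs r reductions.
2_0(49) = 49
2_1(49) = 2^49 = 562949953421312
Cut-free depth bound = 562949953421312

562949953421312


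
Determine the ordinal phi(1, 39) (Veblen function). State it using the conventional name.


phi(1, 39):
phi(1, beta) = epsilon_beta (the beta-th epsilon number).
phi(1, 39) = epsilon_39

epsilon_39


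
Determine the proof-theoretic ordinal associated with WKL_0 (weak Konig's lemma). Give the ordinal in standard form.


The proof-theoretic ordinal of WKL_0 (weak Konig's lemma) is a standard result in ordinal analysis.
This ordinal is the supremum of order types of primitive recursive well-orderings
that the theory can prove to be well-ordered.
For WKL_0 (weak Konig's lemma), the proof-theoretic ordinal is omega^omega.

omega^omega


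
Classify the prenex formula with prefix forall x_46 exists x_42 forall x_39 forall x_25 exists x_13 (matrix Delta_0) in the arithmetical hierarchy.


Leading quantifier is forall, so the class is Pi.
Number of quantifier blocks = alternations + 1 = 3 + 1 = 4.
Classification: Pi_4

Pi_4


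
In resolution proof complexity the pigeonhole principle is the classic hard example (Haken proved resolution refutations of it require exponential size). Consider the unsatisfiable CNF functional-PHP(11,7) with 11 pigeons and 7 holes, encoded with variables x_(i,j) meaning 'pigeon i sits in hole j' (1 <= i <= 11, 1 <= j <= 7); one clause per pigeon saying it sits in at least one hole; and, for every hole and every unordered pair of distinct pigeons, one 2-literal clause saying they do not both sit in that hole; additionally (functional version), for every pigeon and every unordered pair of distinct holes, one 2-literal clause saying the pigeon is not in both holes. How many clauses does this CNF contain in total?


functional-PHP(11,7): 11 pigeons, 7 holes, 11*7 = 77 variables.
- pigeon clauses: one per pigeon -> 11 clauses
- hole clauses: 7 holes * C(11,2) = 7 * 55 -> 385 clauses
- functional clauses: 11 pigeons * C(7,2) = 11 * 21 -> 231 clauses
Total clauses = 11 + 385 + 231 = 627

627


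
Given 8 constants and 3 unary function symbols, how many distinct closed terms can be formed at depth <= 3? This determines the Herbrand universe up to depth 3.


Herbrand terms by depth:
Depth 0: 8 constants
Depth 1: 24 new terms (running total: 32)
Depth 2: 72 new terms (running total: 104)
Depth 3: 216 new terms (running total: 320)
Total distinct ground terms = 320

320


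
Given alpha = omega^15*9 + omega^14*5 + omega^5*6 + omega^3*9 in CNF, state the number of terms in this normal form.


CNF: omega^15*9 + omega^14*5 + omega^5*6 + omega^3*9
Count the summands separated by '+':
  term 1: omega^15*9
  term 2: omega^14*5
  term 3: omega^5*6
  term 4: omega^3*9
Total terms = 4

4


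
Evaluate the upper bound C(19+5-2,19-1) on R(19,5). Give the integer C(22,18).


R(19,5) <= C(19+5-2, 19-1) = C(22, 18)
C(22, 18) = 22! / (18! * 4!)
= 7315

7315


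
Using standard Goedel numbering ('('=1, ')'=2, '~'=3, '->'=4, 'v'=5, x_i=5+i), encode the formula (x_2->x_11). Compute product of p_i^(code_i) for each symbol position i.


Formula: (x_2->x_11)
Symbol codes: [1, 7, 4, 16, 2]
Primes: [2, 3, 5, 7, 11]
p_1^1 = 2^1 = 2
p_2^7 = 3^7 = 2187
p_3^4 = 5^4 = 625
p_4^16 = 7^16 = 33232930569601
p_5^2 = 11^2 = 121
Product = 10992913397302254783750

10992913397302254783750


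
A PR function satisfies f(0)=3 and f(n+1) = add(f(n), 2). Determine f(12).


f(0) = 3
f(1) = add(f(0), 2) = add(3, 2) = 5
f(2) = add(f(1), 2) = add(5, 2) = 7
f(3) = add(f(2), 2) = add(7, 2) = 9
f(4) = add(f(3), 2) = add(9, 2) = 11
f(5) = add(f(4), 2) = add(11, 2) = 13
f(6) = add(f(5), 2) = add(13, 2) = 15
f(7) = add(f(6), 2) = add(15, 2) = 17
f(8) = add(f(7), 2) = add(17, 2) = 19
f(9) = add(f(8), 2) = add(19, 2) = 21
f(10) = add(f(9), 2) = add(21, 2) = 23
f(11) = add(f(10), 2) = add(23, 2) = 25
f(12) = add(f(11), 2) = add(25, 2) = 27


27


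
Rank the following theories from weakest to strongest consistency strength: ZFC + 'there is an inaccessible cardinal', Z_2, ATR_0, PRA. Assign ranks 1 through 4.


Ordering by consistency strength:
1. PRA
2. ATR_0
3. Z_2
4. ZFC + 'there is an inaccessible cardinal'


ZFC + 'there is an inaccessible cardinal'=4, Z_2=3, ATR_0=2, PRA=1


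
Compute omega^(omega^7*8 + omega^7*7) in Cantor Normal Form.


omega^(omega^7*8 + omega^7*7):
Both terms of the exponent have the same exponent 7, so they merge: omega^7*8 + omega^7*7 = omega^7*(8+7) = omega^7*15.
omega raised to a CNF ordinal is a single CNF term: Result = omega^(omega^7*15)

omega^(omega^7*15)


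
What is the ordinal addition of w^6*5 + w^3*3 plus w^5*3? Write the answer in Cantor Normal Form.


Ordinal addition (w^6*5 + w^3*3) + w^5*3:
alpha's leading term has exponent 6 > beta's exponent 5, so it survives.
alpha's tail term has exponent 3 < beta's exponent 5, so it is absorbed by beta.
In ordinal addition, any term followed by a strictly larger-exponent term is absorbed.
Result = w^6*5 + w^5*3

w^6*5 + w^5*3


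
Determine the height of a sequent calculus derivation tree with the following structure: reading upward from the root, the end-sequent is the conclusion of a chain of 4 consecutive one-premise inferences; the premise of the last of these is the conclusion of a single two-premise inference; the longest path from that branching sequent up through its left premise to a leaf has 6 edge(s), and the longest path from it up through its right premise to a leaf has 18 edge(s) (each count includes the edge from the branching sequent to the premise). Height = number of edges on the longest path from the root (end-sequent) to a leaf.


Longest path through the left premise: 6 edges (measured from the branching sequent)
Longest path through the right premise: 18 edges
Height of the subtree rooted at the branching sequent: max(6, 18) = 18
The branching sequent sits 4 edges above the root (the chain of one-premise inferences), so height = 18 + 4 = 22

22


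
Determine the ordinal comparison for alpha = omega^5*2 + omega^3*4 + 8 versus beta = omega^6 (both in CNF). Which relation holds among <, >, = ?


Compare term by term from highest exponent:
alpha = omega^5*2 + omega^3*4 + 8
beta = omega^6
Term 1: alpha has omega^5*2, beta has omega^6*1
Term 2: alpha has omega^3*4, beta has omega^0*0
Term 3: alpha has omega^0*8, beta has omega^0*0
Result: alpha < beta

alpha < beta


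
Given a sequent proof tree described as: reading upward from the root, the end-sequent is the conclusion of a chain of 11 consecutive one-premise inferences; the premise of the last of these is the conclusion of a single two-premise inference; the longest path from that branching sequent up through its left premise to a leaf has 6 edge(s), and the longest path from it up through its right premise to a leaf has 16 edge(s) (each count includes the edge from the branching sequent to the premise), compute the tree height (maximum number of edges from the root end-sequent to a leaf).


Longest path through the left premise: 6 edges (measured from the branching sequent)
Longest path through the right premise: 16 edges
Height of the subtree rooted at the branching sequent: max(6, 16) = 16
The branching sequent sits 11 edges above the root (the chain of one-premise inferences), so height = 16 + 11 = 27

27


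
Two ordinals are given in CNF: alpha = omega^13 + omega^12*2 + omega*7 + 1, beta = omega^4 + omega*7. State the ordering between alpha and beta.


Compare term by term from highest exponent:
alpha = omega^13 + omega^12*2 + omega*7 + 1
beta = omega^4 + omega*7
Term 1: alpha has omega^13*1, beta has omega^4*1
Term 2: alpha has omega^12*2, beta has omega^1*7
Term 3: alpha has omega^1*7, beta has omega^0*0
Term 4: alpha has omega^0*1, beta has omega^0*0
Result: alpha > beta

alpha > beta


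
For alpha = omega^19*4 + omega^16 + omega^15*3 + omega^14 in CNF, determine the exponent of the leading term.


CNF: omega^19*4 + omega^16 + omega^15*3 + omega^14
The leading term is omega^19*4, which has exponent 19.

19


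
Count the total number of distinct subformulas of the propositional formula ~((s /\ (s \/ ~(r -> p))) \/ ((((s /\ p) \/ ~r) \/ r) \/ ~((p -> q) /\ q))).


Formula: ~((s /\ (s \/ ~(r -> p))) \/ ((((s /\ p) \/ ~r) \/ r) \/ ~((p -> q) /\ q)))
Subformulas found:
  1. r
  2. q
  3. s
  4. p
  5. ~r
  6. (s /\ p)
  7. (r -> p)
  8. (p -> q)
  9. ~(r -> p)
  10. ((p -> q) /\ q)
  11. ((s /\ p) \/ ~r)
  12. ~((p -> q) /\ q)
  13. (s \/ ~(r -> p))
  14. (((s /\ p) \/ ~r) \/ r)
  15. (s /\ (s \/ ~(r -> p)))
  16. ((((s /\ p) \/ ~r) \/ r) \/ ~((p -> q) /\ q))
  17. ((s /\ (s \/ ~(r -> p))) \/ ((((s /\ p) \/ ~r) \/ r) \/ ~((p -> q) /\ q)))
  18. ~((s /\ (s \/ ~(r -> p))) \/ ((((s /\ p) \/ ~r) \/ r) \/ ~((p -> q) /\ q)))
Total distinct subformulas = 18

18


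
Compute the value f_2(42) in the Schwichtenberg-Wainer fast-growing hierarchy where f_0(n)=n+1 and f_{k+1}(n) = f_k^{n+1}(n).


f_2(42) = f_1^43(42)
f_1(m) = 2m + 1.
Iterating: f_1^k(n) = 2^k*(n+1) - 1.
f_2(42) = 2^43*(42+1) - 1 = 8796093022208*43 - 1 = 378231999954943

378231999954943


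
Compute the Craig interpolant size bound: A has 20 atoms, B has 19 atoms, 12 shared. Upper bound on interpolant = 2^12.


Shared atoms = 12
Craig interpolant size bound = 2^12
= 4096

4096


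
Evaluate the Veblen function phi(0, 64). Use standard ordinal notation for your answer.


phi(0, 64):
phi(0, beta) = omega^beta by definition.
phi(0, 64) = omega^64

omega^64


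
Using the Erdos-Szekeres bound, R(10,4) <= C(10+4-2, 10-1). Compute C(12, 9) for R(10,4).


R(10,4) <= C(10+4-2, 10-1) = C(12, 9)
C(12, 9) = 12! / (9! * 3!)
= 220

220


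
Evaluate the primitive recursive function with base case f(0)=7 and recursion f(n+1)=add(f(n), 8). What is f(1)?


f(0) = 7
f(1) = add(f(0), 8) = add(7, 8) = 15


15


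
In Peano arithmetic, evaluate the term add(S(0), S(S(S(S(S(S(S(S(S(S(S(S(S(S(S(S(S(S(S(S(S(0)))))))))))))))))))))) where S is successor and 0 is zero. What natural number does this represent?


add(S^1(0), S^21(0)):
S^1(0) = 1
S^21(0) = 21
1 + 21 = 22

22


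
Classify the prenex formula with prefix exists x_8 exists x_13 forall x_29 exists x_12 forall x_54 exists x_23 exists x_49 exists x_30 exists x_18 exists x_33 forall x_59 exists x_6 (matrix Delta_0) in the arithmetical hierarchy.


Leading quantifier is exists, so the class is Sigma.
Number of quantifier blocks = alternations + 1 = 6 + 1 = 7.
Classification: Sigma_7

Sigma_7


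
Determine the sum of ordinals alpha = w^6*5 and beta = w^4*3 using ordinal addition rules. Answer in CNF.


Ordinal addition w^6*5 + w^4*3:
Leading exponent of alpha (6) > leading exponent of beta (4).
Since alpha's term has higher exponent than beta's leading term,
the sum is simply alpha followed by beta.
Result = w^6*5 + w^4*3

w^6*5 + w^4*3


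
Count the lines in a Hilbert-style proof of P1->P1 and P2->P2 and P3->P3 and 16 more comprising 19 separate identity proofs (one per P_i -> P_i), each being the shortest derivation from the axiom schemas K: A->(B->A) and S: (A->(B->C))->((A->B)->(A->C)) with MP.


The shortest proof of A->A from K and S in the Hilbert calculus has exactly 5 lines:
(1) K instance A->((A->A)->A), (2) S instance, (3) MP on 1,2, (4) K instance A->(A->A), (5) MP on 3,4.
For 19 independent identities: 19 * 5 = 95 lines total.

95


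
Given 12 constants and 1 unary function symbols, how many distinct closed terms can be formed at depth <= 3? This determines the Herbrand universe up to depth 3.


Herbrand terms by depth:
Depth 0: 12 constants
Depth 1: 12 new terms (running total: 24)
Depth 2: 12 new terms (running total: 36)
Depth 3: 12 new terms (running total: 48)
Total distinct ground terms = 48

48


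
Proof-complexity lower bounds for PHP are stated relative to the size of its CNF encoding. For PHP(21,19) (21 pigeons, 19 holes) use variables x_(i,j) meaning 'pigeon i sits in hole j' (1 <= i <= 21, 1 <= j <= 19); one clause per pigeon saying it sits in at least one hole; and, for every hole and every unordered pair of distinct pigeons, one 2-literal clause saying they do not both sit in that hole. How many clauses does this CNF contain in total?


PHP(21,19): 21 pigeons, 19 holes, 21*19 = 399 variables.
- pigeon clauses: one per pigeon -> 21 clauses
- hole clauses: 19 holes * C(21,2) = 19 * 210 -> 3990 clauses
Total clauses = 21 + 3990 = 4011

4011


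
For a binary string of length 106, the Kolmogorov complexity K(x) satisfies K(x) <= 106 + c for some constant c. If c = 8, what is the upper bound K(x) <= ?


K(x) <= |x| + c = 106 + 8 = 114

114


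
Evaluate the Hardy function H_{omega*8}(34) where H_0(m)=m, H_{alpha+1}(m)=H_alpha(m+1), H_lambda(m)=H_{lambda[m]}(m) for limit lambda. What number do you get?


H_{omega*8}(34):
For the Hardy hierarchy, H_{omega*k}(n) = 2^k * n.
2^8 = 256.
256 * 34 = 8704

8704


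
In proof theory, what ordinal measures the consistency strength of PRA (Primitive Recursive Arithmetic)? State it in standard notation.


The proof-theoretic ordinal of PRA (Primitive Recursive Arithmetic) is a standard result in ordinal analysis.
This ordinal is the supremum of order types of primitive recursive well-orderings
that the theory can prove to be well-ordered.
For PRA (Primitive Recursive Arithmetic), the proof-theoretic ordinal is omega^omega.

omega^omega


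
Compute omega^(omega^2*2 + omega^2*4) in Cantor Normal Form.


omega^(omega^2*2 + omega^2*4):
Both terms of the exponent have the same exponent 2, so they merge: omega^2*2 + omega^2*4 = omega^2*(2+4) = omega^2*6.
omega raised to a CNF ordinal is a single CNF term: Result = omega^(omega^2*6)

omega^(omega^2*6)


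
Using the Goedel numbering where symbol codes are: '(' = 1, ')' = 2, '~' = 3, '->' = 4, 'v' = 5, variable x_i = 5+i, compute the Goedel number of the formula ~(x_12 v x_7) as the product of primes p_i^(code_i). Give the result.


Formula: ~(x_12 v x_7)
Symbol codes: [3, 1, 17, 5, 12, 2]
Primes: [2, 3, 5, 7, 11, 13]
p_1^3 = 2^3 = 8
p_2^1 = 3^1 = 3
p_3^17 = 5^17 = 762939453125
p_4^5 = 7^5 = 16807
p_5^12 = 11^12 = 3138428376721
p_6^2 = 13^2 = 169
Product = 163226414940599196954345703125000

163226414940599196954345703125000


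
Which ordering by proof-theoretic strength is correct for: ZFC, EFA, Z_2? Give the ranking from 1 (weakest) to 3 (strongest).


Ordering by consistency strength:
1. EFA
2. Z_2
3. ZFC


ZFC=3, EFA=1, Z_2=2


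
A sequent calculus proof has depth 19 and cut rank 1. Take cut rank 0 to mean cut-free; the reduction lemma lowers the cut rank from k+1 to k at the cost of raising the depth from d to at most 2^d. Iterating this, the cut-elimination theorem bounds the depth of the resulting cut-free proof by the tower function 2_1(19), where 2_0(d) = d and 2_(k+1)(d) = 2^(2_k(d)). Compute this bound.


Each rank reduction sends depth d to at most 2^d; cut rank r needs r reductions.
2_0(19) = 19
2_1(19) = 2^19 = 524288
Cut-free depth bound = 524288

524288


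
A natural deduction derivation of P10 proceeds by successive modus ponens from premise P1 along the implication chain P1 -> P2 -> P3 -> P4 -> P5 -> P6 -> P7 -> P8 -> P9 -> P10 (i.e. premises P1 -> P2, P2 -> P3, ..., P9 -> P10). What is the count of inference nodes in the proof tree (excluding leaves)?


We have a chain: P1 -> P2 -> P3 -> P4 -> P5 -> P6 -> P7 -> P8 -> P9 -> P10.
Each modus ponens application produces the next variable.
The chain has 10 propositions, so 10-1 = 9 modus ponens steps.
Total inference nodes = 9

9


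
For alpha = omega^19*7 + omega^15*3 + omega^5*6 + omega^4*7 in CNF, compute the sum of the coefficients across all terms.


CNF: omega^19*7 + omega^15*3 + omega^5*6 + omega^4*7
Coefficients: 7 + 3 + 6 + 7 = 23

23


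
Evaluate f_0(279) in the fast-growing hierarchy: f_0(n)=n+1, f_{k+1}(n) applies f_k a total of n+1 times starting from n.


f_0(279) = 279 + 1 = 280

280


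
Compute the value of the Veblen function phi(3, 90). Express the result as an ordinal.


phi(3, 90):
phi(3, beta) = eta_beta (the beta-th eta number, fixed point of zeta).
phi(3, 90) = eta_90

eta_90


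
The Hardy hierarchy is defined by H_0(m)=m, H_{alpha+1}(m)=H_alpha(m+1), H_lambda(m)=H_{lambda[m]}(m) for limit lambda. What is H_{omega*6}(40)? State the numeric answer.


H_{omega*6}(40):
For the Hardy hierarchy, H_{omega*k}(n) = 2^k * n.
2^6 = 64.
64 * 40 = 2560

2560


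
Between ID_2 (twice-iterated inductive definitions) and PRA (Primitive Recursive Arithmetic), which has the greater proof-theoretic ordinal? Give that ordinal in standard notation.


Proof-theoretic ordinal of ID_2 (twice-iterated inductive definitions): psi_0(epsilon_{Omega_2+1})
Proof-theoretic ordinal of PRA (Primitive Recursive Arithmetic): omega^omega
Comparing: omega^omega < psi_0(epsilon_{Omega_2+1}).
The larger ordinal is psi_0(epsilon_{Omega_2+1}) (from ID_2 (twice-iterated inductive definitions)).

psi_0(epsilon_{Omega_2+1})


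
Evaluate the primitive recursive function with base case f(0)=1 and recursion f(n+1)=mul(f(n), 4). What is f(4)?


f(0) = 1
f(1) = mul(f(0), 4) = mul(1, 4) = 4
f(2) = mul(f(1), 4) = mul(4, 4) = 16
f(3) = mul(f(2), 4) = mul(16, 4) = 64
f(4) = mul(f(3), 4) = mul(64, 4) = 256


256


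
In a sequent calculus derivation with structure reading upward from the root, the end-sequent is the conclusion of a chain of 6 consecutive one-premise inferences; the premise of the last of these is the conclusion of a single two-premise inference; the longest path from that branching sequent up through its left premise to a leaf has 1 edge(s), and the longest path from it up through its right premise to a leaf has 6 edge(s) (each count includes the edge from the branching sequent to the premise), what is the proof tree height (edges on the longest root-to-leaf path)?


Longest path through the left premise: 1 edges (measured from the branching sequent)
Longest path through the right premise: 6 edges
Height of the subtree rooted at the branching sequent: max(1, 6) = 6
The branching sequent sits 6 edges above the root (the chain of one-premise inferences), so height = 6 + 6 = 12

12


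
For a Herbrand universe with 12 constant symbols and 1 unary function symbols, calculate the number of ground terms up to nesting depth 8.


Herbrand terms by depth:
Depth 0: 12 constants
Depth 1: 12 new terms (running total: 24)
Depth 2: 12 new terms (running total: 36)
Depth 3: 12 new terms (running total: 48)
Depth 4: 12 new terms (running total: 60)
Depth 5: 12 new terms (running total: 72)
Depth 6: 12 new terms (running total: 84)
Depth 7: 12 new terms (running total: 96)
Depth 8: 12 new terms (running total: 108)
Total distinct ground terms = 108

108


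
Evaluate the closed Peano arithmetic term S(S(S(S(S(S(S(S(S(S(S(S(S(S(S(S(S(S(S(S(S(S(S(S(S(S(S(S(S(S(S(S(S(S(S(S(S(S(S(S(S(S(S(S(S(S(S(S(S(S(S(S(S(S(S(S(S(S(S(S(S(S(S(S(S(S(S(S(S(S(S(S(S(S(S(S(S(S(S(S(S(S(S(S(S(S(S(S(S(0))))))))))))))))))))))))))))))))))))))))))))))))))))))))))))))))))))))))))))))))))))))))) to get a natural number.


Counting successors applied to 0:
89 applications of S to 0 = 89

89


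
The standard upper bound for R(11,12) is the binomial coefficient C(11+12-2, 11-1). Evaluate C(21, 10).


R(11,12) <= C(11+12-2, 11-1) = C(21, 10)
C(21, 10) = 21! / (10! * 11!)
= 352716

352716
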